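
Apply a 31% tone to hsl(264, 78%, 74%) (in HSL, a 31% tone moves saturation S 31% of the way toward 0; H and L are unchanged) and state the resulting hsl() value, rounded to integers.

hsl(264, 54%, 74%)

S moves 31% from 78 toward 0: 78 − 24.18 = 53.82 → 54.
H and L are unchanged.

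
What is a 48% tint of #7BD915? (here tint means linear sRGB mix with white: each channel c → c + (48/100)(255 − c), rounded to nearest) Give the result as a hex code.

#7BD915 is rgb(123, 217, 21).
A 48% tint moves each channel 48% toward 255:
  R: 123 + 0.48×(255−123) = 123 + 63.36 = 186.36 → 186
  G: 217 + 0.48×(255−217) = 217 + 18.24 = 235.24 → 235
  B: 21 + 0.48×(255−21) = 21 + 112.32 = 133.32 → 133
rgb(186, 235, 133) = #BAEB85.

#BAEB85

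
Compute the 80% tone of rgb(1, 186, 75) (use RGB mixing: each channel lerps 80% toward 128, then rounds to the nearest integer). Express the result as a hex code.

#678C75

Lerp each channel 80% toward 128:
  R: 1 + 0.8×(128−1) = 1 + 101.6 = 102.6 → 103
  G: 186 + 0.8×(128−186) = 186 − 46.4 = 139.6 → 140
  B: 75 + 42.4 = 117.4 → 117
rgb(103, 140, 117) = #678C75.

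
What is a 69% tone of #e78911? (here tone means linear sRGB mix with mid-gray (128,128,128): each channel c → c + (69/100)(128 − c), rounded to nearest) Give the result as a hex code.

#a0835e

#e78911 is rgb(231, 137, 17).
A 69% tone moves each channel 69% toward 128:
  R: 231 − 71.07 = 159.93 → 160
  G: 137 + 0.69×(128−137) = 137 − 6.21 = 130.79 → 131
  B: 17 + 76.59 = 93.59 → 94
rgb(160, 131, 94) = #a0835e.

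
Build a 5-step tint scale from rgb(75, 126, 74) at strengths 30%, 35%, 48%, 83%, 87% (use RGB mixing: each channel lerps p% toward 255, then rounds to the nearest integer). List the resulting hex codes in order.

30%: (75 + 54 = 129→129, 126 + 38.7 = 164.7→165, 74 + 54.3 = 128.3→128) → #81a580
35%: (75 + 63 = 138→138, 126 + 45.15 = 171.15→171, 74 + 63.35 = 137.35→137) → #8aab89
48%: (75 + 86.4 = 161.4→161, 126 + 61.92 = 187.92→188, 74 + 86.88 = 160.88→161) → #a1bca1
83%: (75 + 149.4 = 224.4→224, 126 + 107.07 = 233.07→233, 74 + 150.23 = 224.23→224) → #e0e9e0
87%: (75 + 156.6 = 231.6→232, 126 + 112.23 = 238.23→238, 74 + 157.47 = 231.47→231) → #e8eee7

#81a580, #8aab89, #a1bca1, #e0e9e0, #e8eee7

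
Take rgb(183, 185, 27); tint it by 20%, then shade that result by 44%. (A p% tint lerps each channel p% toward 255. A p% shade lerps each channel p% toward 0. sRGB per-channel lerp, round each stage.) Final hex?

#6e6f29

Lerp each channel 20% toward 255:
  R: 183 + 0.2×(255−183) = 183 + 14.4 = 197.4 → 197
  G: 185 + 14 = 199 → 199
  B: 27 + 45.6 = 72.6 → 73
After the tint: rgb(197, 199, 73) = #c5c749.
Per channel, c → c + 0.44(0 − c):
  R: 197 − 86.68 = 110.32 → 110
  G: 199 + 0.44×(0−199) = 199 − 87.56 = 111.44 → 111
  B: 73 + 0.44×(0−73) = 73 − 32.12 = 40.88 → 41
rgb(110, 111, 41) = #6e6f29.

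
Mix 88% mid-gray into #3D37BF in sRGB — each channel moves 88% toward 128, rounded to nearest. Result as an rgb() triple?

#3D37BF is rgb(61, 55, 191).
Lerp each channel 88% toward 128:
  R: 61 + 58.96 = 119.96 → 120
  G: 55 + 0.88×(128−55) = 55 + 64.24 = 119.24 → 119
  B: 191 − 55.44 = 135.56 → 136

rgb(120, 119, 136)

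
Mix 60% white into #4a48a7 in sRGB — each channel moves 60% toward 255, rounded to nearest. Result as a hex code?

#b7b6dc

#4a48a7 is rgb(74, 72, 167).
A 60% tint moves each channel 60% toward 255:
  R: 74 + 0.6×(255−74) = 74 + 108.6 = 182.6 → 183
  G: 72 + 109.8 = 181.8 → 182
  B: 167 + 0.6×(255−167) = 167 + 52.8 = 219.8 → 220
rgb(183, 182, 220) = #b7b6dc.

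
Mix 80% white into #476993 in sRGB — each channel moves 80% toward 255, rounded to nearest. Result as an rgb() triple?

rgb(218, 225, 233)

#476993 is rgb(71, 105, 147).
Per channel, c → c + 0.8(255 − c):
  R: 71 + 147.2 = 218.2 → 218
  G: 105 + 0.8×(255−105) = 105 + 120 = 225 → 225
  B: 147 + 86.4 = 233.4 → 233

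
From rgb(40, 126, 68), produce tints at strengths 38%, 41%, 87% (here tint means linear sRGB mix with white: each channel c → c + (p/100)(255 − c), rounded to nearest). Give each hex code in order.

#7aaf8b, #80b391, #e3eee7

38%: (40 + 81.7 = 121.7→122, 126 + 49.02 = 175.02→175, 68 + 71.06 = 139.06→139) → #7aaf8b
41%: (40 + 88.15 = 128.15→128, 126 + 52.89 = 178.89→179, 68 + 76.67 = 144.67→145) → #80b391
87%: (40 + 187.05 = 227.05→227, 126 + 112.23 = 238.23→238, 68 + 162.69 = 230.69→231) → #e3eee7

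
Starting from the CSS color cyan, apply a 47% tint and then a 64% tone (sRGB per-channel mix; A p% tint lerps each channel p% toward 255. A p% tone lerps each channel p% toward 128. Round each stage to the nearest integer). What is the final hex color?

CSS cyan is rgb(0, 255, 255).
Per channel, c → c + 0.47(255 − c):
  R: 0 + 0.47×(255−0) = 0 + 119.85 = 119.85 → 120
  G: 255 + 0.47×(255−255) = 255 + 0 = 255 → 255
  B: 255 + 0.47×(255−255) = 255 + 0 = 255 → 255
After the tint: rgb(120, 255, 255) = #78FFFF.
Per channel, c → c + 0.64(128 − c):
  R: 120 + 0.64×(128−120) = 120 + 5.12 = 125.12 → 125
  G: 255 − 81.28 = 173.72 → 174
  B: 255 − 81.28 = 173.72 → 174
rgb(125, 174, 174) = #7DAEAE.

#7DAEAE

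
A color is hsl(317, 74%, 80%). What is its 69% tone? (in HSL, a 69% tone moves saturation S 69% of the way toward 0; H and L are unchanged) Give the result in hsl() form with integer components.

hsl(317, 23%, 80%)

S moves 69% from 74 toward 0: 74 − 51.06 = 22.94 → 23.
H and L are unchanged.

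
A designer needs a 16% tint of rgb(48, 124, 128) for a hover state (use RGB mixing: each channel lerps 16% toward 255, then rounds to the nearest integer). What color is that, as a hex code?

#519194

Lerp each channel 16% toward 255:
  R: 48 + 0.16×(255−48) = 48 + 33.12 = 81.12 → 81
  G: 124 + 0.16×(255−124) = 124 + 20.96 = 144.96 → 145
  B: 128 + 0.16×(255−128) = 128 + 20.32 = 148.32 → 148
rgb(81, 145, 148) = #519194.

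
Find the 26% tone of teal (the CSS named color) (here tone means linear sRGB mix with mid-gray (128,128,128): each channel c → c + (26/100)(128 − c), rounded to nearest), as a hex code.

CSS teal is rgb(0, 128, 128).
A 26% tone moves each channel 26% toward 128:
  R: 0 + 0.26×(128−0) = 0 + 33.28 = 33.28 → 33
  G: 128 + 0.26×(128−128) = 128 + 0 = 128 → 128
  B: 128 + 0.26×(128−128) = 128 + 0 = 128 → 128
rgb(33, 128, 128) = #218080.

#218080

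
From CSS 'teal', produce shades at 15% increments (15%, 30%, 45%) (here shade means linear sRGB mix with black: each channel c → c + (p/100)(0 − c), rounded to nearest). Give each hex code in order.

#006d6d, #005a5a, #004646

CSS teal is rgb(0, 128, 128).
15%: (0→0, 128 − 19.2 = 108.8→109, 128 − 19.2 = 108.8→109) → #006d6d
30%: (0→0, 128 − 38.4 = 89.6→90, 128 − 38.4 = 89.6→90) → #005a5a
45%: (0→0, 128 − 57.6 = 70.4→70, 128 − 57.6 = 70.4→70) → #004646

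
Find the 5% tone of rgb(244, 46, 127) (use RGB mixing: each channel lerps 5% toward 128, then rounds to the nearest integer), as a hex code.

Lerp each channel 5% toward 128:
  R: 244 − 5.8 = 238.2 → 238
  G: 46 + 4.1 = 50.1 → 50
  B: 127 + 0.05×(128−127) = 127 + 0.05 = 127.05 → 127
rgb(238, 50, 127) = #EE327F.

#EE327F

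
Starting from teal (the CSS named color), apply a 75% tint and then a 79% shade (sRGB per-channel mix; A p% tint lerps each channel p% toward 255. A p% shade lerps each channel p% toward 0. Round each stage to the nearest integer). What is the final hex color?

CSS teal is rgb(0, 128, 128).
Lerp each channel 75% toward 255:
  R: 0 + 0.75×(255−0) = 0 + 191.25 = 191.25 → 191
  G: 128 + 0.75×(255−128) = 128 + 95.25 = 223.25 → 223
  B: 128 + 95.25 = 223.25 → 223
After the tint: rgb(191, 223, 223) = #BFDFDF.
Per channel, c → c + 0.79(0 − c):
  R: 191 − 150.89 = 40.11 → 40
  G: 223 − 176.17 = 46.83 → 47
  B: 223 − 176.17 = 46.83 → 47
rgb(40, 47, 47) = #282F2F.

#282F2F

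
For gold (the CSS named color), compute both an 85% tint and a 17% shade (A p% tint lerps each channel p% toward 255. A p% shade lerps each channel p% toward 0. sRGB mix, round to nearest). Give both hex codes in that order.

#FFF9D9, #D4B200

CSS gold is rgb(255, 215, 0).
85% tint:
  R: 255 + 0.85×(255−255) = 255 + 0 = 255 → 255
  G: 215 + 34 = 249 → 249
  B: 0 + 216.75 = 216.75 → 217
  → #FFF9D9
17% shade:
  R: 255 + 0.17×(0−255) = 255 − 43.35 = 211.65 → 212
  G: 215 − 36.55 = 178.45 → 178
  B: 0 + 0.17×(0−0) = 0 + 0 = 0 → 0
  → #D4B200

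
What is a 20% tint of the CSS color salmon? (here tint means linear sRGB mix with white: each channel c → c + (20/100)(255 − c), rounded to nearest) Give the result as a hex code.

#FB998E

CSS salmon is rgb(250, 128, 114).
Lerp each channel 20% toward 255:
  R: 250 + 0.2×(255−250) = 250 + 1 = 251 → 251
  G: 128 + 0.2×(255−128) = 128 + 25.4 = 153.4 → 153
  B: 114 + 28.2 = 142.2 → 142
rgb(251, 153, 142) = #FB998E.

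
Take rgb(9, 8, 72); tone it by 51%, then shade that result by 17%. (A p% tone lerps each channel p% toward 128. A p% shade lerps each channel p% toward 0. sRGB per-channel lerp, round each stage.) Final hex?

Lerp each channel 51% toward 128:
  R: 9 + 60.69 = 69.69 → 70
  G: 8 + 0.51×(128−8) = 8 + 61.2 = 69.2 → 69
  B: 72 + 0.51×(128−72) = 72 + 28.56 = 100.56 → 101
After the tone: rgb(70, 69, 101) = #464565.
Per channel, c → c + 0.17(0 − c):
  R: 70 + 0.17×(0−70) = 70 − 11.9 = 58.1 → 58
  G: 69 − 11.73 = 57.27 → 57
  B: 101 + 0.17×(0−101) = 101 − 17.17 = 83.83 → 84
rgb(58, 57, 84) = #3A3954.

#3A3954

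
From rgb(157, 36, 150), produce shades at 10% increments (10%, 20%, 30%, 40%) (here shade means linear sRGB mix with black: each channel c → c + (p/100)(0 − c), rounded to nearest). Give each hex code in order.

10%: (157 − 15.7 = 141.3→141, 36 − 3.6 = 32.4→32, 150 − 15 = 135→135) → #8d2087
20%: (157 − 31.4 = 125.6→126, 36 − 7.2 = 28.8→29, 150 − 30 = 120→120) → #7e1d78
30%: (157 − 47.1 = 109.9→110, 36 − 10.8 = 25.2→25, 150 − 45 = 105→105) → #6e1969
40%: (157 − 62.8 = 94.2→94, 36 − 14.4 = 21.6→22, 150 − 60 = 90→90) → #5e165a

#8d2087, #7e1d78, #6e1969, #5e165a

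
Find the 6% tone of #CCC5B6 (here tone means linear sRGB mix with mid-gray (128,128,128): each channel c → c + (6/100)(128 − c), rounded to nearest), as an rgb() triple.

#CCC5B6 is rgb(204, 197, 182).
Lerp each channel 6% toward 128:
  R: 204 + 0.06×(128−204) = 204 − 4.56 = 199.44 → 199
  G: 197 + 0.06×(128−197) = 197 − 4.14 = 192.86 → 193
  B: 182 − 3.24 = 178.76 → 179

rgb(199, 193, 179)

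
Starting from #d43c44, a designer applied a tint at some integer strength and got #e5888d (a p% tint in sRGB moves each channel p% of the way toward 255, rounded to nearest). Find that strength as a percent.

39%

#d43c44 is rgb(212, 60, 68); #e5888d is rgb(229, 136, 141).
On the G channel (widest range): 136 ≈ 60 + (p/100)(255 − 60), so p ≈ 100×(136 − 60)/(255 − 60) = 7600/195 = 38.97.
p = 39 reproduces all three channels after rounding.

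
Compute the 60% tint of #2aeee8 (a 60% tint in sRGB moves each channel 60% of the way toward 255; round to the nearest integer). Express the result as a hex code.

#2aeee8 is rgb(42, 238, 232).
Lerp each channel 60% toward 255:
  R: 42 + 0.6×(255−42) = 42 + 127.8 = 169.8 → 170
  G: 238 + 10.2 = 248.2 → 248
  B: 232 + 13.8 = 245.8 → 246
rgb(170, 248, 246) = #aaf8f6.

#aaf8f6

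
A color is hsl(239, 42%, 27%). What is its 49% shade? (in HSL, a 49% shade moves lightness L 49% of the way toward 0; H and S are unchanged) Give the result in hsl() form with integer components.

L moves 49% from 27 toward 0: 27 − 13.23 = 13.77 → 14.
H and S are unchanged.

hsl(239, 42%, 14%)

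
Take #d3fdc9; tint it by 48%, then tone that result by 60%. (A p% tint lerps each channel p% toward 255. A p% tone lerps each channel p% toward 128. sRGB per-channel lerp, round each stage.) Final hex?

#aab2a8

#d3fdc9 is rgb(211, 253, 201).
A 48% tint moves each channel 48% toward 255:
  R: 211 + 0.48×(255−211) = 211 + 21.12 = 232.12 → 232
  G: 253 + 0.48×(255−253) = 253 + 0.96 = 253.96 → 254
  B: 201 + 25.92 = 226.92 → 227
After the tint: rgb(232, 254, 227) = #e8fee3.
A 60% tone moves each channel 60% toward 128:
  R: 232 − 62.4 = 169.6 → 170
  G: 254 + 0.6×(128−254) = 254 − 75.6 = 178.4 → 178
  B: 227 − 59.4 = 167.6 → 168
rgb(170, 178, 168) = #aab2a8.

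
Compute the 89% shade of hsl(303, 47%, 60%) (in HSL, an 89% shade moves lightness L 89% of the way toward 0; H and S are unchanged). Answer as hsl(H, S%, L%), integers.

hsl(303, 47%, 7%)

L moves 89% from 60 toward 0: 60 − 53.4 = 6.6 → 7.
H and S are unchanged.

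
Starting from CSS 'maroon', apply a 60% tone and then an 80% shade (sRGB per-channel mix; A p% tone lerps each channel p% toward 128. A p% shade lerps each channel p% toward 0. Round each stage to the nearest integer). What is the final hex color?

#1a0f0f

CSS maroon is rgb(128, 0, 0).
A 60% tone moves each channel 60% toward 128:
  R: 128 + 0.6×(128−128) = 128 + 0 = 128 → 128
  G: 0 + 0.6×(128−0) = 0 + 76.8 = 76.8 → 77
  B: 0 + 76.8 = 76.8 → 77
After the tone: rgb(128, 77, 77) = #804d4d.
An 80% shade moves each channel 80% toward 0:
  R: 128 + 0.8×(0−128) = 128 − 102.4 = 25.6 → 26
  G: 77 − 61.6 = 15.4 → 15
  B: 77 + 0.8×(0−77) = 77 − 61.6 = 15.4 → 15
rgb(26, 15, 15) = #1a0f0f.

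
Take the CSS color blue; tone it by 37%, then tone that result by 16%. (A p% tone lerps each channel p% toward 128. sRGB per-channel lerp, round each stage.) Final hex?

#3c3cc3

CSS blue is rgb(0, 0, 255).
Lerp each channel 37% toward 128:
  R: 0 + 0.37×(128−0) = 0 + 47.36 = 47.36 → 47
  G: 0 + 0.37×(128−0) = 0 + 47.36 = 47.36 → 47
  B: 255 + 0.37×(128−255) = 255 − 46.99 = 208.01 → 208
After the tone: rgb(47, 47, 208) = #2f2fd0.
Lerp each channel 16% toward 128:
  R: 47 + 0.16×(128−47) = 47 + 12.96 = 59.96 → 60
  G: 47 + 12.96 = 59.96 → 60
  B: 208 − 12.8 = 195.2 → 195
rgb(60, 60, 195) = #3c3cc3.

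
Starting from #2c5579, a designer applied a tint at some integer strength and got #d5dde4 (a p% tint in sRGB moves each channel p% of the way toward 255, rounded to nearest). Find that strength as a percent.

80%

#2c5579 is rgb(44, 85, 121); #d5dde4 is rgb(213, 221, 228).
On the R channel (widest range): 213 ≈ 44 + (p/100)(255 − 44), so p ≈ 100×(213 − 44)/(255 − 44) = 16900/211 = 80.09.
p = 80 reproduces all three channels after rounding.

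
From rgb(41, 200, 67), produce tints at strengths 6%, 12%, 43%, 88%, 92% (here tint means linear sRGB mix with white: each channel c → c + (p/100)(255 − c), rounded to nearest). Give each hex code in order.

6%: (41 + 12.84 = 53.84→54, 200 + 3.3 = 203.3→203, 67 + 11.28 = 78.28→78) → #36cb4e
12%: (41 + 25.68 = 66.68→67, 200 + 6.6 = 206.6→207, 67 + 22.56 = 89.56→90) → #43cf5a
43%: (41 + 92.02 = 133.02→133, 200 + 23.65 = 223.65→224, 67 + 80.84 = 147.84→148) → #85e094
88%: (41 + 188.32 = 229.32→229, 200 + 48.4 = 248.4→248, 67 + 165.44 = 232.44→232) → #e5f8e8
92%: (41 + 196.88 = 237.88→238, 200 + 50.6 = 250.6→251, 67 + 172.96 = 239.96→240) → #eefbf0

#36cb4e, #43cf5a, #85e094, #e5f8e8, #eefbf0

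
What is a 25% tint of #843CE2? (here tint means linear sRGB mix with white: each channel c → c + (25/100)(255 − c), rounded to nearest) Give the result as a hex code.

#A36DE9

#843CE2 is rgb(132, 60, 226).
Per channel, c → c + 0.25(255 − c):
  R: 132 + 30.75 = 162.75 → 163
  G: 60 + 0.25×(255−60) = 60 + 48.75 = 108.75 → 109
  B: 226 + 7.25 = 233.25 → 233
rgb(163, 109, 233) = #A36DE9.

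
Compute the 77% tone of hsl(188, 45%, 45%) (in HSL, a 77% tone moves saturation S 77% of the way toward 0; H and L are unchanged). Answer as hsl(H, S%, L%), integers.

S moves 77% from 45 toward 0: 45 − 34.65 = 10.35 → 10.
H and L are unchanged.

hsl(188, 10%, 45%)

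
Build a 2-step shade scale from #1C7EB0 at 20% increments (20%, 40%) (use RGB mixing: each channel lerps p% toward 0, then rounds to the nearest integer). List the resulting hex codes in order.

#16658D, #114C6A

#1C7EB0 is rgb(28, 126, 176).
20%: (28 − 5.6 = 22.4→22, 126 − 25.2 = 100.8→101, 176 − 35.2 = 140.8→141) → #16658D
40%: (28 − 11.2 = 16.8→17, 126 − 50.4 = 75.6→76, 176 − 70.4 = 105.6→106) → #114C6A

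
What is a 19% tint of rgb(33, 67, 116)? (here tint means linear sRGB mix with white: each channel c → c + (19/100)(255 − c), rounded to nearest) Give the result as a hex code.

Per channel, c → c + 0.19(255 − c):
  R: 33 + 0.19×(255−33) = 33 + 42.18 = 75.18 → 75
  G: 67 + 0.19×(255−67) = 67 + 35.72 = 102.72 → 103
  B: 116 + 26.41 = 142.41 → 142
rgb(75, 103, 142) = #4B678E.

#4B678E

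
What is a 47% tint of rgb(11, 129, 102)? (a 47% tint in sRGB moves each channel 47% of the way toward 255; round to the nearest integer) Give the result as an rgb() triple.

A 47% tint moves each channel 47% toward 255:
  R: 11 + 0.47×(255−11) = 11 + 114.68 = 125.68 → 126
  G: 129 + 0.47×(255−129) = 129 + 59.22 = 188.22 → 188
  B: 102 + 0.47×(255−102) = 102 + 71.91 = 173.91 → 174

rgb(126, 188, 174)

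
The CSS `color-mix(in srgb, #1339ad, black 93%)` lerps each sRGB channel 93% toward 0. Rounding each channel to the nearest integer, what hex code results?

#1339ad is rgb(19, 57, 173).
Per channel, c → c + 0.93(0 − c):
  R: 19 + 0.93×(0−19) = 19 − 17.67 = 1.33 → 1
  G: 57 − 53.01 = 3.99 → 4
  B: 173 + 0.93×(0−173) = 173 − 160.89 = 12.11 → 12
rgb(1, 4, 12) = #01040c.

#01040c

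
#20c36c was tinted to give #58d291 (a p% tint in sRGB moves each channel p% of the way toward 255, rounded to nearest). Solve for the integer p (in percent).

25%

#20c36c is rgb(32, 195, 108); #58d291 is rgb(88, 210, 145).
On the R channel (widest range): 88 ≈ 32 + (p/100)(255 − 32), so p ≈ 100×(88 − 32)/(255 − 32) = 5600/223 = 25.11.
p = 25 reproduces all three channels after rounding.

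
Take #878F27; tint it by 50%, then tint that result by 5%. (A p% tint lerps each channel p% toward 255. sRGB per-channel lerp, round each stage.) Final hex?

#878F27 is rgb(135, 143, 39).
Lerp each channel 50% toward 255:
  R: 135 + 60 = 195 → 195
  G: 143 + 0.5×(255−143) = 143 + 56 = 199 → 199
  B: 39 + 108 = 147 → 147
After the tint: rgb(195, 199, 147) = #C3C793.
Per channel, c → c + 0.05(255 − c):
  R: 195 + 0.05×(255−195) = 195 + 3 = 198 → 198
  G: 199 + 0.05×(255−199) = 199 + 2.8 = 201.8 → 202
  B: 147 + 5.4 = 152.4 → 152
rgb(198, 202, 152) = #C6CA98.

#C6CA98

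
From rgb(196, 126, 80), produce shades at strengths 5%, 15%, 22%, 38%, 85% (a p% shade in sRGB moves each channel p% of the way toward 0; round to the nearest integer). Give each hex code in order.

#BA784C, #A76B44, #99623E, #7A4E32, #1D130C

5%: (196 − 9.8 = 186.2→186, 126 − 6.3 = 119.7→120, 80 − 4 = 76→76) → #BA784C
15%: (196 − 29.4 = 166.6→167, 126 − 18.9 = 107.1→107, 80 − 12 = 68→68) → #A76B44
22%: (196 − 43.12 = 152.88→153, 126 − 27.72 = 98.28→98, 80 − 17.6 = 62.4→62) → #99623E
38%: (196 − 74.48 = 121.52→122, 126 − 47.88 = 78.12→78, 80 − 30.4 = 49.6→50) → #7A4E32
85%: (196 − 166.6 = 29.4→29, 126 − 107.1 = 18.9→19, 80 − 68 = 12→12) → #1D130C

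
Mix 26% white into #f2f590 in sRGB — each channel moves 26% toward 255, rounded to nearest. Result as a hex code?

#f2f590 is rgb(242, 245, 144).
Per channel, c → c + 0.26(255 − c):
  R: 242 + 0.26×(255−242) = 242 + 3.38 = 245.38 → 245
  G: 245 + 2.6 = 247.6 → 248
  B: 144 + 28.86 = 172.86 → 173
rgb(245, 248, 173) = #f5f8ad.

#f5f8ad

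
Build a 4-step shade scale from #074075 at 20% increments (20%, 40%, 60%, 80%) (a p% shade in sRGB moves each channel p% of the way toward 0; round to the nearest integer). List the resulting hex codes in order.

#06335e, #042646, #031a2f, #010d17

#074075 is rgb(7, 64, 117).
20%: (7 − 1.4 = 5.6→6, 64 − 12.8 = 51.2→51, 117 − 23.4 = 93.6→94) → #06335e
40%: (7 − 2.8 = 4.2→4, 64 − 25.6 = 38.4→38, 117 − 46.8 = 70.2→70) → #042646
60%: (7 − 4.2 = 2.8→3, 64 − 38.4 = 25.6→26, 117 − 70.2 = 46.8→47) → #031a2f
80%: (7 − 5.6 = 1.4→1, 64 − 51.2 = 12.8→13, 117 − 93.6 = 23.4→23) → #010d17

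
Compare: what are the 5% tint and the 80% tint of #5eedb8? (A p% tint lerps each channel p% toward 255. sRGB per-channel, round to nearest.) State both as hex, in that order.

#66eebc, #dffbf1

#5eedb8 is rgb(94, 237, 184).
5% tint:
  R: 94 + 0.05×(255−94) = 94 + 8.05 = 102.05 → 102
  G: 237 + 0.05×(255−237) = 237 + 0.9 = 237.9 → 238
  B: 184 + 0.05×(255−184) = 184 + 3.55 = 187.55 → 188
  → #66eebc
80% tint:
  R: 94 + 0.8×(255−94) = 94 + 128.8 = 222.8 → 223
  G: 237 + 0.8×(255−237) = 237 + 14.4 = 251.4 → 251
  B: 184 + 56.8 = 240.8 → 241
  → #dffbf1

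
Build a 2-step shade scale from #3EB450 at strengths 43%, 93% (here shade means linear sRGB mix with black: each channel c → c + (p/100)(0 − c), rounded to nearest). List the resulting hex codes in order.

#3EB450 is rgb(62, 180, 80).
43%: (62 − 26.66 = 35.34→35, 180 − 77.4 = 102.6→103, 80 − 34.4 = 45.6→46) → #23672E
93%: (62 − 57.66 = 4.34→4, 180 − 167.4 = 12.6→13, 80 − 74.4 = 5.6→6) → #040D06

#23672E, #040D06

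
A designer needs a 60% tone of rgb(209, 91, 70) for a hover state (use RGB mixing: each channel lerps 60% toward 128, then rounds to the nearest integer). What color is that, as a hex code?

Lerp each channel 60% toward 128:
  R: 209 + 0.6×(128−209) = 209 − 48.6 = 160.4 → 160
  G: 91 + 0.6×(128−91) = 91 + 22.2 = 113.2 → 113
  B: 70 + 34.8 = 104.8 → 105
rgb(160, 113, 105) = #a07169.

#a07169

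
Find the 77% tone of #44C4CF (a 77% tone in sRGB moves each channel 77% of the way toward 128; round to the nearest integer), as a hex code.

#729092

#44C4CF is rgb(68, 196, 207).
Lerp each channel 77% toward 128:
  R: 68 + 0.77×(128−68) = 68 + 46.2 = 114.2 → 114
  G: 196 + 0.77×(128−196) = 196 − 52.36 = 143.64 → 144
  B: 207 + 0.77×(128−207) = 207 − 60.83 = 146.17 → 146
rgb(114, 144, 146) = #729092.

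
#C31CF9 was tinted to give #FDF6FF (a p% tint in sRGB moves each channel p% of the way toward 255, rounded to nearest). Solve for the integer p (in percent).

#C31CF9 is rgb(195, 28, 249); #FDF6FF is rgb(253, 246, 255).
On the G channel (widest range): 246 ≈ 28 + (p/100)(255 − 28), so p ≈ 100×(246 − 28)/(255 − 28) = 21800/227 = 96.04.
p = 96 reproduces all three channels after rounding.

96%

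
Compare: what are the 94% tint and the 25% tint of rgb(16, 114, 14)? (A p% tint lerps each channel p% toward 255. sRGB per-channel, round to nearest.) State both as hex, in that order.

94% tint:
  R: 16 + 224.66 = 240.66 → 241
  G: 114 + 132.54 = 246.54 → 247
  B: 14 + 0.94×(255−14) = 14 + 226.54 = 240.54 → 241
  → #F1F7F1
25% tint:
  R: 16 + 59.75 = 75.75 → 76
  G: 114 + 0.25×(255−114) = 114 + 35.25 = 149.25 → 149
  B: 14 + 60.25 = 74.25 → 74
  → #4C954A

#F1F7F1, #4C954A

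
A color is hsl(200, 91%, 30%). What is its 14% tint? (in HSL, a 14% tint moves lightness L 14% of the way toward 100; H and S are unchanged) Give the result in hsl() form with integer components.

L moves 14% from 30 toward 100: 30 + 9.8 = 39.8 → 40.
H and S are unchanged.

hsl(200, 91%, 40%)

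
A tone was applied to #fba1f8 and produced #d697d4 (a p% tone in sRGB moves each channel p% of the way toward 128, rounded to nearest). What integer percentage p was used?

30%

#fba1f8 is rgb(251, 161, 248); #d697d4 is rgb(214, 151, 212).
On the R channel (widest range): 214 ≈ 251 + (p/100)(128 − 251), so p ≈ 100×(214 − 251)/(128 − 251) = -3700/-123 = 30.08.
p = 30 reproduces all three channels after rounding.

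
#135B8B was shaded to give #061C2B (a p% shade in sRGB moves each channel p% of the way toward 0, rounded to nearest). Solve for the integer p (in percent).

69%

#135B8B is rgb(19, 91, 139); #061C2B is rgb(6, 28, 43).
On the B channel (widest range): 43 ≈ 139 + (p/100)(0 − 139), so p ≈ 100×(43 − 139)/(0 − 139) = -9600/-139 = 69.06.
p = 69 reproduces all three channels after rounding.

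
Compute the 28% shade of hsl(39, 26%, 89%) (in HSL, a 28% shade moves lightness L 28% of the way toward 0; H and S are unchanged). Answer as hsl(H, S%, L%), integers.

hsl(39, 26%, 64%)

L moves 28% from 89 toward 0: 89 − 24.92 = 64.08 → 64.
H and S are unchanged.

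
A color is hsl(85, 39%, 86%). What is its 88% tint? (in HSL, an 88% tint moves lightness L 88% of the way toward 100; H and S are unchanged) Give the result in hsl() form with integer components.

hsl(85, 39%, 98%)

L moves 88% from 86 toward 100: 86 + 12.32 = 98.32 → 98.
H and S are unchanged.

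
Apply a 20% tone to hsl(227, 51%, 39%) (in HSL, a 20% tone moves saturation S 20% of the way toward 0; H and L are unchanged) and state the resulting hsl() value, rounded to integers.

hsl(227, 41%, 39%)

S moves 20% from 51 toward 0: 51 − 10.2 = 40.8 → 41.
H and L are unchanged.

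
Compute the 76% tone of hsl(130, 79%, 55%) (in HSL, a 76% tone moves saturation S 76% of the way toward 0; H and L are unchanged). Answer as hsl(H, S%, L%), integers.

hsl(130, 19%, 55%)

S moves 76% from 79 toward 0: 79 − 60.04 = 18.96 → 19.
H and L are unchanged.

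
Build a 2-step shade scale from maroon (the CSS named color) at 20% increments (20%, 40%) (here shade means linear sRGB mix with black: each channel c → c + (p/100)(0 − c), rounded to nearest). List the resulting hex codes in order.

CSS maroon is rgb(128, 0, 0).
20%: (128 − 25.6 = 102.4→102, 0→0, 0→0) → #660000
40%: (128 − 51.2 = 76.8→77, 0→0, 0→0) → #4D0000

#660000, #4D0000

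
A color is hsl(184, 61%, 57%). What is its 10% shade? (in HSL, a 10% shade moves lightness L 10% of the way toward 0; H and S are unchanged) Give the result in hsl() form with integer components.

L moves 10% from 57 toward 0: 57 − 5.7 = 51.3 → 51.
H and S are unchanged.

hsl(184, 61%, 51%)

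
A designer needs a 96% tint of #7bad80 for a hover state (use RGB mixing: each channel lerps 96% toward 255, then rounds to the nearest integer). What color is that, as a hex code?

#7bad80 is rgb(123, 173, 128).
A 96% tint moves each channel 96% toward 255:
  R: 123 + 0.96×(255−123) = 123 + 126.72 = 249.72 → 250
  G: 173 + 78.72 = 251.72 → 252
  B: 128 + 0.96×(255−128) = 128 + 121.92 = 249.92 → 250
rgb(250, 252, 250) = #fafcfa.

#fafcfa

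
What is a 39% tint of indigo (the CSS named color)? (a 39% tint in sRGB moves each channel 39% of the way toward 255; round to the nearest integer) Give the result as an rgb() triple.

rgb(145, 99, 179)

CSS indigo is rgb(75, 0, 130).
A 39% tint moves each channel 39% toward 255:
  R: 75 + 0.39×(255−75) = 75 + 70.2 = 145.2 → 145
  G: 0 + 0.39×(255−0) = 0 + 99.45 = 99.45 → 99
  B: 130 + 48.75 = 178.75 → 179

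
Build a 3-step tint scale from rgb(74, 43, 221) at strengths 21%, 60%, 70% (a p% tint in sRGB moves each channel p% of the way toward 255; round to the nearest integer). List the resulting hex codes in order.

21%: (74 + 38.01 = 112.01→112, 43 + 44.52 = 87.52→88, 221 + 7.14 = 228.14→228) → #7058e4
60%: (74 + 108.6 = 182.6→183, 43 + 127.2 = 170.2→170, 221 + 20.4 = 241.4→241) → #b7aaf1
70%: (74 + 126.7 = 200.7→201, 43 + 148.4 = 191.4→191, 221 + 23.8 = 244.8→245) → #c9bff5

#7058e4, #b7aaf1, #c9bff5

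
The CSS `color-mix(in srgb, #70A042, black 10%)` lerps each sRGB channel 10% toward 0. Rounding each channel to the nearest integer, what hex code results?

#65903B

#70A042 is rgb(112, 160, 66).
A 10% shade moves each channel 10% toward 0:
  R: 112 − 11.2 = 100.8 → 101
  G: 160 + 0.1×(0−160) = 160 − 16 = 144 → 144
  B: 66 + 0.1×(0−66) = 66 − 6.6 = 59.4 → 59
rgb(101, 144, 59) = #65903B.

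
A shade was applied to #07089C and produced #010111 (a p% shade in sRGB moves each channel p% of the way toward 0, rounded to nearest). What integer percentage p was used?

89%

#07089C is rgb(7, 8, 156); #010111 is rgb(1, 1, 17).
On the B channel (widest range): 17 ≈ 156 + (p/100)(0 − 156), so p ≈ 100×(17 − 156)/(0 − 156) = -13900/-156 = 89.10.
p = 89 reproduces all three channels after rounding.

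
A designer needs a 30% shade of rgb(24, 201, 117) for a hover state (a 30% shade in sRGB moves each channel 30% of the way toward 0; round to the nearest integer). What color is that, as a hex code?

Per channel, c → c + 0.3(0 − c):
  R: 24 + 0.3×(0−24) = 24 − 7.2 = 16.8 → 17
  G: 201 + 0.3×(0−201) = 201 − 60.3 = 140.7 → 141
  B: 117 + 0.3×(0−117) = 117 − 35.1 = 81.9 → 82
rgb(17, 141, 82) = #118D52.

#118D52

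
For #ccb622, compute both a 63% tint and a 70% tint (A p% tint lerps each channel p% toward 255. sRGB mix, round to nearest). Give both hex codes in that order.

#ece4ad, #f0e9bd

#ccb622 is rgb(204, 182, 34).
63% tint:
  R: 204 + 0.63×(255−204) = 204 + 32.13 = 236.13 → 236
  G: 182 + 0.63×(255−182) = 182 + 45.99 = 227.99 → 228
  B: 34 + 0.63×(255−34) = 34 + 139.23 = 173.23 → 173
  → #ece4ad
70% tint:
  R: 204 + 0.7×(255−204) = 204 + 35.7 = 239.7 → 240
  G: 182 + 51.1 = 233.1 → 233
  B: 34 + 154.7 = 188.7 → 189
  → #f0e9bd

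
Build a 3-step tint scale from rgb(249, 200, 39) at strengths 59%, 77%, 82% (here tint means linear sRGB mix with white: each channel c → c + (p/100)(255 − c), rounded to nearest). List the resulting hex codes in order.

59%: (249 + 3.54 = 252.54→253, 200 + 32.45 = 232.45→232, 39 + 127.44 = 166.44→166) → #FDE8A6
77%: (249 + 4.62 = 253.62→254, 200 + 42.35 = 242.35→242, 39 + 166.32 = 205.32→205) → #FEF2CD
82%: (249 + 4.92 = 253.92→254, 200 + 45.1 = 245.1→245, 39 + 177.12 = 216.12→216) → #FEF5D8

#FDE8A6, #FEF2CD, #FEF5D8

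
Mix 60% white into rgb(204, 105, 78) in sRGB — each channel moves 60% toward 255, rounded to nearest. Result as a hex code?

Lerp each channel 60% toward 255:
  R: 204 + 0.6×(255−204) = 204 + 30.6 = 234.6 → 235
  G: 105 + 0.6×(255−105) = 105 + 90 = 195 → 195
  B: 78 + 106.2 = 184.2 → 184
rgb(235, 195, 184) = #EBC3B8.

#EBC3B8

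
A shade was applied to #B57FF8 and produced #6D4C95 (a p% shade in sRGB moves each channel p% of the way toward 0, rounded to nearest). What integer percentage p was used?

#B57FF8 is rgb(181, 127, 248); #6D4C95 is rgb(109, 76, 149).
On the B channel (widest range): 149 ≈ 248 + (p/100)(0 − 248), so p ≈ 100×(149 − 248)/(0 − 248) = -9900/-248 = 39.92.
p = 40 reproduces all three channels after rounding.

40%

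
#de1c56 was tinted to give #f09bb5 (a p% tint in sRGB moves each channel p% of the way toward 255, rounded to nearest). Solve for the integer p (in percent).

#de1c56 is rgb(222, 28, 86); #f09bb5 is rgb(240, 155, 181).
On the G channel (widest range): 155 ≈ 28 + (p/100)(255 − 28), so p ≈ 100×(155 − 28)/(255 − 28) = 12700/227 = 55.95.
p = 56 reproduces all three channels after rounding.

56%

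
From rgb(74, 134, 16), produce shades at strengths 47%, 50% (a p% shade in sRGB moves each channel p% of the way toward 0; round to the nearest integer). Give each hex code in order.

47%: (74 − 34.78 = 39.22→39, 134 − 62.98 = 71.02→71, 16 − 7.52 = 8.48→8) → #274708
50%: (74 − 37 = 37→37, 134 − 67 = 67→67, 16 − 8 = 8→8) → #254308

#274708, #254308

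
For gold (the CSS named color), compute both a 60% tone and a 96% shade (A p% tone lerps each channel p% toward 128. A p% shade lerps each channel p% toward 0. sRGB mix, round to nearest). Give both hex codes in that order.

CSS gold is rgb(255, 215, 0).
60% tone:
  R: 255 + 0.6×(128−255) = 255 − 76.2 = 178.8 → 179
  G: 215 + 0.6×(128−215) = 215 − 52.2 = 162.8 → 163
  B: 0 + 76.8 = 76.8 → 77
  → #B3A34D
96% shade:
  R: 255 + 0.96×(0−255) = 255 − 244.8 = 10.2 → 10
  G: 215 − 206.4 = 8.6 → 9
  B: 0 + 0.96×(0−0) = 0 + 0 = 0 → 0
  → #0A0900

#B3A34D, #0A0900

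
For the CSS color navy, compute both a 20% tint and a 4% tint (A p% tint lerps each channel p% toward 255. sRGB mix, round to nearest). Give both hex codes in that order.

#333399, #0A0A85

CSS navy is rgb(0, 0, 128).
20% tint:
  R: 0 + 0.2×(255−0) = 0 + 51 = 51 → 51
  G: 0 + 0.2×(255−0) = 0 + 51 = 51 → 51
  B: 128 + 0.2×(255−128) = 128 + 25.4 = 153.4 → 153
  → #333399
4% tint:
  R: 0 + 0.04×(255−0) = 0 + 10.2 = 10.2 → 10
  G: 0 + 10.2 = 10.2 → 10
  B: 128 + 0.04×(255−128) = 128 + 5.08 = 133.08 → 133
  → #0A0A85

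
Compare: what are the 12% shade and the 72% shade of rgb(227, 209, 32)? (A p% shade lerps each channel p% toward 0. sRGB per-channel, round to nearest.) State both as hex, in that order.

#C8B81C, #403B09

12% shade:
  R: 227 + 0.12×(0−227) = 227 − 27.24 = 199.76 → 200
  G: 209 + 0.12×(0−209) = 209 − 25.08 = 183.92 → 184
  B: 32 + 0.12×(0−32) = 32 − 3.84 = 28.16 → 28
  → #C8B81C
72% shade:
  R: 227 + 0.72×(0−227) = 227 − 163.44 = 63.56 → 64
  G: 209 + 0.72×(0−209) = 209 − 150.48 = 58.52 → 59
  B: 32 + 0.72×(0−32) = 32 − 23.04 = 8.96 → 9
  → #403B09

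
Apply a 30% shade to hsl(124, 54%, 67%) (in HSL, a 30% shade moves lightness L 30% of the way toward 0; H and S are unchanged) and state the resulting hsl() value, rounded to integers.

L moves 30% from 67 toward 0: 67 − 20.1 = 46.9 → 47.
H and S are unchanged.

hsl(124, 54%, 47%)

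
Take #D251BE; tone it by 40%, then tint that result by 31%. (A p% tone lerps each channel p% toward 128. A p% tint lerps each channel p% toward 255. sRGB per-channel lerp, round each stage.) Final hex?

#C994C1

#D251BE is rgb(210, 81, 190).
Per channel, c → c + 0.4(128 − c):
  R: 210 − 32.8 = 177.2 → 177
  G: 81 + 0.4×(128−81) = 81 + 18.8 = 99.8 → 100
  B: 190 − 24.8 = 165.2 → 165
After the tone: rgb(177, 100, 165) = #B164A5.
Per channel, c → c + 0.31(255 − c):
  R: 177 + 0.31×(255−177) = 177 + 24.18 = 201.18 → 201
  G: 100 + 0.31×(255−100) = 100 + 48.05 = 148.05 → 148
  B: 165 + 0.31×(255−165) = 165 + 27.9 = 192.9 → 193
rgb(201, 148, 193) = #C994C1.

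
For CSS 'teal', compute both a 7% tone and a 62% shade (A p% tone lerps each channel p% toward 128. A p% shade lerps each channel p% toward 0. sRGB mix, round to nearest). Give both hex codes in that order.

#098080, #003131

CSS teal is rgb(0, 128, 128).
7% tone:
  R: 0 + 0.07×(128−0) = 0 + 8.96 = 8.96 → 9
  G: 128 + 0.07×(128−128) = 128 + 0 = 128 → 128
  B: 128 + 0 = 128 → 128
  → #098080
62% shade:
  R: 0 + 0.62×(0−0) = 0 + 0 = 0 → 0
  G: 128 − 79.36 = 48.64 → 49
  B: 128 + 0.62×(0−128) = 128 − 79.36 = 48.64 → 49
  → #003131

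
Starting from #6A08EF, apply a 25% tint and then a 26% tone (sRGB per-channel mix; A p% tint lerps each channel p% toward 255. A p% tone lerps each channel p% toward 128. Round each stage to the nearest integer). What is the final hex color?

#6A08EF is rgb(106, 8, 239).
Lerp each channel 25% toward 255:
  R: 106 + 37.25 = 143.25 → 143
  G: 8 + 0.25×(255−8) = 8 + 61.75 = 69.75 → 70
  B: 239 + 0.25×(255−239) = 239 + 4 = 243 → 243
After the tint: rgb(143, 70, 243) = #8F46F3.
A 26% tone moves each channel 26% toward 128:
  R: 143 − 3.9 = 139.1 → 139
  G: 70 + 15.08 = 85.08 → 85
  B: 243 + 0.26×(128−243) = 243 − 29.9 = 213.1 → 213
rgb(139, 85, 213) = #8B55D5.

#8B55D5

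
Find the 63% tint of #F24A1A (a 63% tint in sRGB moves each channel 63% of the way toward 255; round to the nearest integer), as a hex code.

#F24A1A is rgb(242, 74, 26).
Per channel, c → c + 0.63(255 − c):
  R: 242 + 0.63×(255−242) = 242 + 8.19 = 250.19 → 250
  G: 74 + 0.63×(255−74) = 74 + 114.03 = 188.03 → 188
  B: 26 + 0.63×(255−26) = 26 + 144.27 = 170.27 → 170
rgb(250, 188, 170) = #FABCAA.

#FABCAA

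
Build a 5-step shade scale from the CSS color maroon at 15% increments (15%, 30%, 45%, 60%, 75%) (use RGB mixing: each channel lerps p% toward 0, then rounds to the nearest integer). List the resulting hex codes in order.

CSS maroon is rgb(128, 0, 0).
15%: (128 − 19.2 = 108.8→109, 0→0, 0→0) → #6D0000
30%: (128 − 38.4 = 89.6→90, 0→0, 0→0) → #5A0000
45%: (128 − 57.6 = 70.4→70, 0→0, 0→0) → #460000
60%: (128 − 76.8 = 51.2→51, 0→0, 0→0) → #330000
75%: (128 − 96 = 32→32, 0→0, 0→0) → #200000

#6D0000, #5A0000, #460000, #330000, #200000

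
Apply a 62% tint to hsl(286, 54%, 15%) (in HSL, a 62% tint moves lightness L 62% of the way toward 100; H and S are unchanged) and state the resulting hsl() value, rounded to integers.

hsl(286, 54%, 68%)

L moves 62% from 15 toward 100: 15 + 52.7 = 67.7 → 68.
H and S are unchanged.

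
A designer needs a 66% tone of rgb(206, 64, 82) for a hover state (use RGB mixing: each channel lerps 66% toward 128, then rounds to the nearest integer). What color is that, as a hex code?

#9B6A70

A 66% tone moves each channel 66% toward 128:
  R: 206 + 0.66×(128−206) = 206 − 51.48 = 154.52 → 155
  G: 64 + 0.66×(128−64) = 64 + 42.24 = 106.24 → 106
  B: 82 + 30.36 = 112.36 → 112
rgb(155, 106, 112) = #9B6A70.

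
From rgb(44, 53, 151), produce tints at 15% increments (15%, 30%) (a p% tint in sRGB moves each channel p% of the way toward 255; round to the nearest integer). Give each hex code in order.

#4C53A7, #6B72B6

15%: (44 + 31.65 = 75.65→76, 53 + 30.3 = 83.3→83, 151 + 15.6 = 166.6→167) → #4C53A7
30%: (44 + 63.3 = 107.3→107, 53 + 60.6 = 113.6→114, 151 + 31.2 = 182.2→182) → #6B72B6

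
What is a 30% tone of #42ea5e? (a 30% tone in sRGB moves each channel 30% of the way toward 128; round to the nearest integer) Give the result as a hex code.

#55ca68

#42ea5e is rgb(66, 234, 94).
Lerp each channel 30% toward 128:
  R: 66 + 0.3×(128−66) = 66 + 18.6 = 84.6 → 85
  G: 234 − 31.8 = 202.2 → 202
  B: 94 + 0.3×(128−94) = 94 + 10.2 = 104.2 → 104
rgb(85, 202, 104) = #55ca68.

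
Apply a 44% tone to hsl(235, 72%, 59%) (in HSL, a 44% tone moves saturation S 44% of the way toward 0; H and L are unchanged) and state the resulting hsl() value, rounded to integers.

hsl(235, 40%, 59%)

S moves 44% from 72 toward 0: 72 − 31.68 = 40.32 → 40.
H and L are unchanged.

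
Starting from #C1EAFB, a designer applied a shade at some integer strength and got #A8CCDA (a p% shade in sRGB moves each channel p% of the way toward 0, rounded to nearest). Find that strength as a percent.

13%

#C1EAFB is rgb(193, 234, 251); #A8CCDA is rgb(168, 204, 218).
On the B channel (widest range): 218 ≈ 251 + (p/100)(0 − 251), so p ≈ 100×(218 − 251)/(0 − 251) = -3300/-251 = 13.15.
p = 13 reproduces all three channels after rounding.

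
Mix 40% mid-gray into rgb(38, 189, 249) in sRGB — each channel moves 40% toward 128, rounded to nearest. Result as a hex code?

Lerp each channel 40% toward 128:
  R: 38 + 36 = 74 → 74
  G: 189 + 0.4×(128−189) = 189 − 24.4 = 164.6 → 165
  B: 249 − 48.4 = 200.6 → 201
rgb(74, 165, 201) = #4aa5c9.

#4aa5c9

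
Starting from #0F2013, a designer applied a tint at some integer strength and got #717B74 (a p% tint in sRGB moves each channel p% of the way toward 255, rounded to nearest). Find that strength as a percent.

#0F2013 is rgb(15, 32, 19); #717B74 is rgb(113, 123, 116).
On the R channel (widest range): 113 ≈ 15 + (p/100)(255 − 15), so p ≈ 100×(113 − 15)/(255 − 15) = 9800/240 = 40.83.
p = 41 reproduces all three channels after rounding.

41%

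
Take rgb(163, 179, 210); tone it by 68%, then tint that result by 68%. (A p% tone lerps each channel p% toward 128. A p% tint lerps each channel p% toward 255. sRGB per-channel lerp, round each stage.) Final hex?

A 68% tone moves each channel 68% toward 128:
  R: 163 + 0.68×(128−163) = 163 − 23.8 = 139.2 → 139
  G: 179 + 0.68×(128−179) = 179 − 34.68 = 144.32 → 144
  B: 210 − 55.76 = 154.24 → 154
After the tone: rgb(139, 144, 154) = #8B909A.
A 68% tint moves each channel 68% toward 255:
  R: 139 + 78.88 = 217.88 → 218
  G: 144 + 0.68×(255−144) = 144 + 75.48 = 219.48 → 219
  B: 154 + 0.68×(255−154) = 154 + 68.68 = 222.68 → 223
rgb(218, 219, 223) = #DADBDF.

#DADBDF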